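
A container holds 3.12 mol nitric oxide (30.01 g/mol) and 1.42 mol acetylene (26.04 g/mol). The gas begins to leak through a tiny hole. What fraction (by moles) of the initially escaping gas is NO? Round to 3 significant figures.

0.672

Effusion rate of each component ∝ n_i/√M_i (partial pressure × 1/√M).
So x_NO in the escaping gas = (n_NO/√M_NO) / Σ(n_i/√M_i)
= (3.12/√30.01) / (3.12/√30.01 + 1.42/√26.04) = 0.5695/(0.5695 + 0.2783) = 0.672.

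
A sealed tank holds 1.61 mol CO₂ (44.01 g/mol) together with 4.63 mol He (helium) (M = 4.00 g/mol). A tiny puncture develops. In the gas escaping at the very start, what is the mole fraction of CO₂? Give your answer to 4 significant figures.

0.09489

Rate_i ∝ x_i/√M_i (Graham's law weighted by mole fraction), so the effusate composition follows n_i/√M_i.
Mole fraction of CO₂ in the effusate = (n_CO₂/√M_CO₂) / (n_CO₂/√M_CO₂ + n_He/√M_He)
= (1.61/√44.01) / (1.61/√44.01 + 4.63/√4.00) = 0.2427/(0.2427 + 2.315) = 0.09489.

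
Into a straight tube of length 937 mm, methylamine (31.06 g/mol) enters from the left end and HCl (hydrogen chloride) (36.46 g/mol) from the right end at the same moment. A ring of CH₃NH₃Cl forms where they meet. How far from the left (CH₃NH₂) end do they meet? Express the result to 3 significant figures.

487 mm

In equal time, each gas travels a distance ∝ its rate ∝ 1/√M, so d_CH₃NH₂/d_HCl = √(M_HCl/M_CH₃NH₂) = √(36.46/31.06) = 1.083.
With d_CH₃NH₂ + d_HCl = 937 mm, d_HCl = 937/(1 + 1.083) = 449.7 mm.
d_CH₃NH₂ = 937 − 449.7 = 487 mm.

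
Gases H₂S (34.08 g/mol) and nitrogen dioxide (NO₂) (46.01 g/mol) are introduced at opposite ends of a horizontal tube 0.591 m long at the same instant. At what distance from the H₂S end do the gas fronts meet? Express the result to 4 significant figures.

The fronts meet when d_H₂S + d_NO₂ = L with d_H₂S/d_NO₂ = √(M_NO₂/M_H₂S) (Graham's law). Here √(M_NO₂/M_H₂S) = √(46.01/34.08) = 1.162.
With d_H₂S + d_NO₂ = 0.591 m, d_NO₂ = 0.591/(1 + 1.162) = 0.2734 m.
d_H₂S = 0.591 − 0.2734 = 0.3176 m.

0.3176 m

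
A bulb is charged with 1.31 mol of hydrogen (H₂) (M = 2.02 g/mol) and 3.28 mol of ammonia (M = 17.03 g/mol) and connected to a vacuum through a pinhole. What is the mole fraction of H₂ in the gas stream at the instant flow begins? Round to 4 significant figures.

0.5370

Each component's effusion rate ∝ (its partial pressure)·(1/√M) ∝ n_i/√M_i.
x_H₂(eff) = (n_H₂/√M_H₂) / (n_H₂/√M_H₂ + n_NH₃/√M_NH₃)
= (1.31/√2.02) / (1.31/√2.02 + 3.28/√17.03) = 0.9217/(0.9217 + 0.7948) = 0.5370.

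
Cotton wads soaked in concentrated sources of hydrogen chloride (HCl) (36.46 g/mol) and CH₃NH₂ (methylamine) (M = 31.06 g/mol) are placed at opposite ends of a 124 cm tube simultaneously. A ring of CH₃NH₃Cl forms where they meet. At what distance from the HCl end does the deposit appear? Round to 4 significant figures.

In equal time, each gas travels a distance ∝ its rate ∝ 1/√M, so d_HCl/d_CH₃NH₂ = √(M_CH₃NH₂/M_HCl) = √(31.06/36.46) = 0.9230.
With d_HCl + d_CH₃NH₂ = 124 cm, d_CH₃NH₂ = 124/(1 + 0.9230) = 64.48 cm.
d_HCl = 124 − 64.48 = 59.52 cm.

59.52 cm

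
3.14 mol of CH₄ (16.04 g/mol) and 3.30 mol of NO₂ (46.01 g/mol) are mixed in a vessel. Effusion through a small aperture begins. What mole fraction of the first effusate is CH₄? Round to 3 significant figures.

0.617

The effusion rate of species i is ∝ p_i/√M_i ∝ n_i/√M_i.
x_CH₄(eff) = (n_CH₄/√M_CH₄) / (n_CH₄/√M_CH₄ + n_NO₂/√M_NO₂)
= (3.14/√16.04) / (3.14/√16.04 + 3.30/√46.01) = 0.7840/(0.7840 + 0.4865) = 0.617.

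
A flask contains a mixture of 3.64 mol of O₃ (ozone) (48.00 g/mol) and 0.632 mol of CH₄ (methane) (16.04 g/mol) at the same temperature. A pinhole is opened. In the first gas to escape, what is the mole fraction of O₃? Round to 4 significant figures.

The effusion rate of species i is ∝ p_i/√M_i ∝ n_i/√M_i.
Mole fraction of O₃ in the effusate = (n_O₃/√M_O₃) / (n_O₃/√M_O₃ + n_CH₄/√M_CH₄)
= (3.64/√48.00) / (3.64/√48.00 + 0.632/√16.04) = 0.5254/(0.5254 + 0.1578) = 0.7690.

0.7690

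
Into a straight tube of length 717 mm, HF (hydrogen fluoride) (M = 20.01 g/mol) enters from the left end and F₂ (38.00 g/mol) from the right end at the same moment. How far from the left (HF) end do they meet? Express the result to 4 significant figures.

Graham's law gives d_HF/d_F₂ = rate_HF/rate_F₂ = √(M_F₂/M_HF) = √(38.00/20.01) = 1.378.
With d_HF + d_F₂ = 717 mm, d_F₂ = 717/(1 + 1.378) = 301.5 mm.
d_HF = 717 − 301.5 = 415.5 mm.

415.5 mm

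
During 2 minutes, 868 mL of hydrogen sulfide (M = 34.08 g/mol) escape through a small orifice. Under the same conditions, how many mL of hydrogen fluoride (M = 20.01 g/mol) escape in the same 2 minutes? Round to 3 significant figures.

By Graham's law, rate_HF/rate_H₂S = √(M_H₂S/M_HF) = √(34.08/20.01) = √1.703 = 1.305.
So the volume for HF is 868 × 1.305 = 1130 mL.

1130 mL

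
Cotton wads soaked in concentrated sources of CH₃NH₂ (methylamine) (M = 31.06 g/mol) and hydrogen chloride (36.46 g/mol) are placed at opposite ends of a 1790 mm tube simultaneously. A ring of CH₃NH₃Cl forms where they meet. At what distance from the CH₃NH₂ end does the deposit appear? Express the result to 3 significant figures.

The fronts meet when d_CH₃NH₂ + d_HCl = L with d_CH₃NH₂/d_HCl = √(M_HCl/M_CH₃NH₂) (Graham's law). Here √(M_HCl/M_CH₃NH₂) = √(36.46/31.06) = 1.083.
With d_CH₃NH₂ + d_HCl = 1790 mm, d_HCl = 1790/(1 + 1.083) = 859.2 mm.
d_CH₃NH₂ = 1790 − 859.2 = 931 mm.

931 mm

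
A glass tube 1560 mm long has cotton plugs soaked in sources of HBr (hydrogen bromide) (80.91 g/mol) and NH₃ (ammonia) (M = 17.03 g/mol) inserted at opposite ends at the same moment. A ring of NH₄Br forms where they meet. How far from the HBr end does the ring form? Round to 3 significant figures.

491 mm

Distances travelled in equal time are proportional to diffusion rates, so d_HBr/d_NH₃ = √(M_NH₃/M_HBr) = √(17.03/80.91) = 0.4588.
With d_HBr + d_NH₃ = 1560 mm, d_NH₃ = 1560/(1 + 0.4588) = 1069 mm.
d_HBr = 1560 − 1069 = 491 mm.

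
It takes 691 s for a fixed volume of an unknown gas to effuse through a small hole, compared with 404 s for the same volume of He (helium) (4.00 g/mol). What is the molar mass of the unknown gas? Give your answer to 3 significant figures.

11.7 g/mol

Using Graham's law: t_X/t_He = √(M_X/M_He).
691/404 = 1.710 = √(M_X/4.00)
M_X = 4.00 × 1.710² = 4.00 × 2.925 = 11.7 g/mol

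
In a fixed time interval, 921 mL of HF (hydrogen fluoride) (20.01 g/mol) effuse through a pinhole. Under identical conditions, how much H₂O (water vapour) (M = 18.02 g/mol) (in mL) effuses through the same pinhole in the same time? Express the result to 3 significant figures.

971 mL

Using Graham's law: rate_H₂O/rate_HF = √(M_HF/M_H₂O) = √(20.01/18.02) = √1.110 = 1.054.
So the volume for H₂O is 921 × 1.054 = 971 mL.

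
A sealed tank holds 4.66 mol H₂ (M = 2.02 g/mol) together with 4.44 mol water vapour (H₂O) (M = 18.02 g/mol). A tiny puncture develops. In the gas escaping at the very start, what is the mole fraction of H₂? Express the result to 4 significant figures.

0.7581

The effusion rate of species i is ∝ p_i/√M_i ∝ n_i/√M_i.
So x_H₂ in the escaping gas = (n_H₂/√M_H₂) / Σ(n_i/√M_i)
= (4.66/√2.02) / (4.66/√2.02 + 4.44/√18.02) = 3.279/(3.279 + 1.046) = 0.7581.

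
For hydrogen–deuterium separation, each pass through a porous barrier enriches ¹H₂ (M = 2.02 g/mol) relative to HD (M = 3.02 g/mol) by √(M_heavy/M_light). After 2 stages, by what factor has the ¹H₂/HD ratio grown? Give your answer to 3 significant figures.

Each stage multiplies the ratio by α = √(3.02/2.02), so after 2 stages the overall factor is α^2 = (3.02/2.02)^(2/2).
= 1.49505^1 = 1.50.

1.50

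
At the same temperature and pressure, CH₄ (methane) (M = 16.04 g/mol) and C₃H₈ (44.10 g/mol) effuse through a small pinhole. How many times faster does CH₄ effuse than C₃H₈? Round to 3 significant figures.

1.66

From Graham's law, rate_CH₄/rate_C₃H₈ = √(M_C₃H₈/M_CH₄) = √(44.10/16.04) = √2.749 = 1.66.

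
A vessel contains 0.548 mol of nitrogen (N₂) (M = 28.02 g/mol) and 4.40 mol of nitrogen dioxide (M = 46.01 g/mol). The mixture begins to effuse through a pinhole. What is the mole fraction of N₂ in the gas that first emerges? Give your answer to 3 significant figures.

Effusion rate of each component ∝ n_i/√M_i (partial pressure × 1/√M).
Mole fraction of N₂ in the effusate = (n_N₂/√M_N₂) / (n_N₂/√M_N₂ + n_NO₂/√M_NO₂)
= (0.548/√28.02) / (0.548/√28.02 + 4.40/√46.01) = 0.1035/(0.1035 + 0.6487) = 0.138.

0.138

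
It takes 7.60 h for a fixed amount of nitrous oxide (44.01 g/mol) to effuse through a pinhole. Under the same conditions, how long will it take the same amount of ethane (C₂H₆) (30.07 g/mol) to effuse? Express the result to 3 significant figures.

6.28 h

Graham's law gives t_C₂H₆/t_N₂O = √(M_C₂H₆/M_N₂O) = √(30.07/44.01) = √0.6833 = 0.8266.
So the time for C₂H₆ is 7.60 × 0.8266 = 6.28 h.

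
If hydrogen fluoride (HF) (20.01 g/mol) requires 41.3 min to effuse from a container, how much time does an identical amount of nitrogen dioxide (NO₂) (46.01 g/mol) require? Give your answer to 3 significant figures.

62.6 min

Graham's law gives t_NO₂/t_HF = √(M_NO₂/M_HF) = √(46.01/20.01) = √2.299 = 1.516.
So the time for NO₂ is 41.3 × 1.516 = 62.6 min.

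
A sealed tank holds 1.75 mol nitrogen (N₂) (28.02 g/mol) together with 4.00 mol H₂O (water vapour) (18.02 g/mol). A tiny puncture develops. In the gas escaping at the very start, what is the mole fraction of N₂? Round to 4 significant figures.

0.2597

Each component's effusion rate ∝ (its partial pressure)·(1/√M) ∝ n_i/√M_i.
Mole fraction of N₂ in the effusate = (n_N₂/√M_N₂) / (n_N₂/√M_N₂ + n_H₂O/√M_H₂O)
= (1.75/√28.02) / (1.75/√28.02 + 4.00/√18.02) = 0.3306/(0.3306 + 0.9423) = 0.2597.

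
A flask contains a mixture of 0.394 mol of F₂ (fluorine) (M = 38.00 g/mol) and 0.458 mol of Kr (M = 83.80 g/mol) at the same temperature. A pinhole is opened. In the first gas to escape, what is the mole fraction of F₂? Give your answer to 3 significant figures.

0.561

Rate_i ∝ x_i/√M_i (Graham's law weighted by mole fraction), so the effusate composition follows n_i/√M_i.
x_F₂(eff) = (n_F₂/√M_F₂) / (n_F₂/√M_F₂ + n_Kr/√M_Kr)
= (0.394/√38.00) / (0.394/√38.00 + 0.458/√83.80) = 0.06392/(0.06392 + 0.05003) = 0.561.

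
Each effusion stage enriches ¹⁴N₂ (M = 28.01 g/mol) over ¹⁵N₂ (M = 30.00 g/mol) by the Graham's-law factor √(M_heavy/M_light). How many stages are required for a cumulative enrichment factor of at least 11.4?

71

With α = √(30.00/28.01) per stage, ln α = ½ ln(1.07105) = 0.03432.
Need α^N ≥ 11.4 ⇒ N ≥ ln(11.4) / ln α = 2.434 / 0.03432 = 70.91.
Minimum whole number of stages: N = 71.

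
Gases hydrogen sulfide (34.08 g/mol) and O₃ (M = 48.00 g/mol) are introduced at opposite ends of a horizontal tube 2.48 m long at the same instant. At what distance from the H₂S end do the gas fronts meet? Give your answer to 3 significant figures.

1.35 m

Graham's law gives d_H₂S/d_O₃ = rate_H₂S/rate_O₃ = √(M_O₃/M_H₂S) = √(48.00/34.08) = 1.187.
With d_H₂S + d_O₃ = 2.48 m, d_O₃ = 2.48/(1 + 1.187) = 1.134 m.
d_H₂S = 2.48 − 1.134 = 1.35 m.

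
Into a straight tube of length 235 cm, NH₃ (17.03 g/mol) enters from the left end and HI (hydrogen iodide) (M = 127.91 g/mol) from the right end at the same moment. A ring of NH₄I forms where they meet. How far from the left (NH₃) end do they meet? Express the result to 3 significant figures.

The fronts meet when d_NH₃ + d_HI = L with d_NH₃/d_HI = √(M_HI/M_NH₃) (Graham's law). Here √(M_HI/M_NH₃) = √(127.91/17.03) = 2.741.
With d_NH₃ + d_HI = 235 cm, d_HI = 235/(1 + 2.741) = 62.82 cm.
d_NH₃ = 235 − 62.82 = 172 cm.

172 cm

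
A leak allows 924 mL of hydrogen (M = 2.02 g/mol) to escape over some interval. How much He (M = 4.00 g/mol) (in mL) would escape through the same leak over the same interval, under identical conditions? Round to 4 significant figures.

656.6 mL

Using Graham's law: rate_He/rate_H₂ = √(M_H₂/M_He) = √(2.02/4.00) = √0.5050 = 0.7106.
So the volume for He is 924 × 0.7106 = 656.6 mL.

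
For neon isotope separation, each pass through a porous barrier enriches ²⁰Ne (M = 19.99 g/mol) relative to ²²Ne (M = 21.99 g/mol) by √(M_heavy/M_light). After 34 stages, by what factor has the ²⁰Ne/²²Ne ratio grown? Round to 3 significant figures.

After 34 stages the ratio has grown by (√(21.99/19.99))^34 = (21.99/19.99)^(34/2).
= 1.10005^17 = 5.06.

5.06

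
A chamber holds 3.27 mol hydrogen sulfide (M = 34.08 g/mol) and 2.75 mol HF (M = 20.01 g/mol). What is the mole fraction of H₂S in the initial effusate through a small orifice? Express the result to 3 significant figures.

Rate_i ∝ x_i/√M_i (Graham's law weighted by mole fraction), so the effusate composition follows n_i/√M_i.
So x_H₂S in the escaping gas = (n_H₂S/√M_H₂S) / Σ(n_i/√M_i)
= (3.27/√34.08) / (3.27/√34.08 + 2.75/√20.01) = 0.5601/(0.5601 + 0.6148) = 0.477.

0.477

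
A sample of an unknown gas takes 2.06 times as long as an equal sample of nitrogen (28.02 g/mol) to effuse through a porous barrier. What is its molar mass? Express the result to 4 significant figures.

Graham's law gives t_X/t_N₂ = √(M_X/M_N₂).
2.06 = √(M_X/28.02)
M_X = 28.02 × 2.06² = 28.02 × 4.244 = 118.9 g/mol

118.9 g/mol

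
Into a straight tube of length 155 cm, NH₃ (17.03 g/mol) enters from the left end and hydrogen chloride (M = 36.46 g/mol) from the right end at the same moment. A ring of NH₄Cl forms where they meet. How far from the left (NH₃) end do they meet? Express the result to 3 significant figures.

92.1 cm

Graham's law gives d_NH₃/d_HCl = rate_NH₃/rate_HCl = √(M_HCl/M_NH₃) = √(36.46/17.03) = 1.463.
With d_NH₃ + d_HCl = 155 cm, d_HCl = 155/(1 + 1.463) = 62.93 cm.
d_NH₃ = 155 − 62.93 = 92.1 cm.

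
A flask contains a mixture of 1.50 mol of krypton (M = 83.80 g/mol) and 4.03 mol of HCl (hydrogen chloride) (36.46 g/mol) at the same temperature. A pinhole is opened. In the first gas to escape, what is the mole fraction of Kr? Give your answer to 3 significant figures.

0.197

Rate_i ∝ x_i/√M_i (Graham's law weighted by mole fraction), so the effusate composition follows n_i/√M_i.
x_Kr(eff) = (n_Kr/√M_Kr) / (n_Kr/√M_Kr + n_HCl/√M_HCl)
= (1.50/√83.80) / (1.50/√83.80 + 4.03/√36.46) = 0.1639/(0.1639 + 0.6674) = 0.197.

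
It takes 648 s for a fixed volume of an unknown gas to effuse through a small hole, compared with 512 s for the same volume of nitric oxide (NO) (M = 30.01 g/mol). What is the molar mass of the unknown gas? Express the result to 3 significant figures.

48.1 g/mol

Since effusion rate ∝ 1/√M, t_X/t_NO = √(M_X/M_NO).
648/512 = 1.266 = √(M_X/30.01)
M_X = 30.01 × 1.266² = 30.01 × 1.602 = 48.1 g/mol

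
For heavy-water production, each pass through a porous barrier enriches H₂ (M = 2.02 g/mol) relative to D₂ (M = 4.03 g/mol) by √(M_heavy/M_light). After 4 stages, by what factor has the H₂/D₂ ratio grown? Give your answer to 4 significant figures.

3.980

After 4 stages the ratio has grown by (√(4.03/2.02))^4 = (4.03/2.02)^(4/2).
= 1.99505^2 = 3.980.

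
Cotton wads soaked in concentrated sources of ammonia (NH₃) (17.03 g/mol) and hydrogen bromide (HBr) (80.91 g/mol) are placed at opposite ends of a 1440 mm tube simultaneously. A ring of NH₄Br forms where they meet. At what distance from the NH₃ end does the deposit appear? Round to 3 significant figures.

987 mm

Graham's law gives d_NH₃/d_HBr = rate_NH₃/rate_HBr = √(M_HBr/M_NH₃) = √(80.91/17.03) = 2.180.
With d_NH₃ + d_HBr = 1440 mm, d_HBr = 1440/(1 + 2.180) = 452.9 mm.
d_NH₃ = 1440 − 452.9 = 987 mm.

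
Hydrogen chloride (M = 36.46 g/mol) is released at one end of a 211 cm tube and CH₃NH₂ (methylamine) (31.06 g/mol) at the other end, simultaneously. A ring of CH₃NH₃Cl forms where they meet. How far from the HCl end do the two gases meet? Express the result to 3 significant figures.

101 cm

In equal time, each gas travels a distance ∝ its rate ∝ 1/√M, so d_HCl/d_CH₃NH₂ = √(M_CH₃NH₂/M_HCl) = √(31.06/36.46) = 0.9230.
With d_HCl + d_CH₃NH₂ = 211 cm, d_CH₃NH₂ = 211/(1 + 0.9230) = 109.7 cm.
d_HCl = 211 − 109.7 = 101 cm.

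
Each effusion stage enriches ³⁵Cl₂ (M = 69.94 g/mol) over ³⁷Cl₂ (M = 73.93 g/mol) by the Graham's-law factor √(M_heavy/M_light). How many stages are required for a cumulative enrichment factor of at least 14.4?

With α = √(73.93/69.94) per stage, ln α = ½ ln(1.05705) = 0.02774.
Need α^N ≥ 14.4 ⇒ N ≥ ln(14.4) / ln α = 2.667 / 0.02774 = 96.15.
So at least 97 stages are needed.

97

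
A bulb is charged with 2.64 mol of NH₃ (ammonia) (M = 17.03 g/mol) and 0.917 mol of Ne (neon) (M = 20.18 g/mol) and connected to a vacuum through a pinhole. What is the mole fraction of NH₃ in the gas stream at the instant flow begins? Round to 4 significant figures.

Rate_i ∝ x_i/√M_i (Graham's law weighted by mole fraction), so the effusate composition follows n_i/√M_i.
So x_NH₃ in the escaping gas = (n_NH₃/√M_NH₃) / Σ(n_i/√M_i)
= (2.64/√17.03) / (2.64/√17.03 + 0.917/√20.18) = 0.6397/(0.6397 + 0.2041) = 0.7581.

0.7581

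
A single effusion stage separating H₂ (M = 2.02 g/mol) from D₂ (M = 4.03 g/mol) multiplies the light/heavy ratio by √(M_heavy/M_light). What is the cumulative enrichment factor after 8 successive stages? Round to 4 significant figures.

15.84

Each stage multiplies the ratio by α = √(4.03/2.02), so after 8 stages the overall factor is α^8 = (4.03/2.02)^(8/2).
= 1.99505^4 = 15.84.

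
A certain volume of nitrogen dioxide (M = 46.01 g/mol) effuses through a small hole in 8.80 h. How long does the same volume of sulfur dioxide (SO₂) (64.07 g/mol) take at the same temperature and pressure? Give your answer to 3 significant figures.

By Graham's law, t_SO₂/t_NO₂ = √(M_SO₂/M_NO₂) = √(64.07/46.01) = √1.393 = 1.180.
So the time for SO₂ is 8.80 × 1.180 = 10.4 h.

10.4 h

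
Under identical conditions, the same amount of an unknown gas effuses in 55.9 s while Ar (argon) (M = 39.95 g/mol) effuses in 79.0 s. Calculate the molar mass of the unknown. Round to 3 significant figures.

Using Graham's law: t_X/t_Ar = √(M_X/M_Ar).
55.9/79.0 = 0.7076 = √(M_X/39.95)
M_X = 39.95 × 0.7076² = 39.95 × 0.5007 = 20.0 g/mol

20.0 g/mol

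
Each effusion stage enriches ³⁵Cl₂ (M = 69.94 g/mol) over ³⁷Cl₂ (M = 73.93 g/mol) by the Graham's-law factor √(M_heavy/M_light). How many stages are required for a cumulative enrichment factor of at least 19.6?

Per stage α = (73.93/69.94)^(1/2) = 1.05705^0.5, giving ln α = 0.02774.
Need α^N ≥ 19.6 ⇒ N ≥ ln(19.6) / ln α = 2.976 / 0.02774 = 107.26.
Rounding up, N = 108 stages.

108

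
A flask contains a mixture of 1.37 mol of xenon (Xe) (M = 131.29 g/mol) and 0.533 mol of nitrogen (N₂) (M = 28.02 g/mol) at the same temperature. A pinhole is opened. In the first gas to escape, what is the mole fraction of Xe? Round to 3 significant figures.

The effusion rate of species i is ∝ p_i/√M_i ∝ n_i/√M_i.
So x_Xe in the escaping gas = (n_Xe/√M_Xe) / Σ(n_i/√M_i)
= (1.37/√131.29) / (1.37/√131.29 + 0.533/√28.02) = 0.1196/(0.1196 + 0.1007) = 0.543.

0.543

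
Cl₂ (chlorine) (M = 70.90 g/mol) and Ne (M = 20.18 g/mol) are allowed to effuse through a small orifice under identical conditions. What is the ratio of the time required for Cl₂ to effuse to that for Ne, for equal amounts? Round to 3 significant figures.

Graham's law gives t_Cl₂/t_Ne = √(M_Cl₂/M_Ne) = √(70.90/20.18) = √3.513 = 1.87.

1.87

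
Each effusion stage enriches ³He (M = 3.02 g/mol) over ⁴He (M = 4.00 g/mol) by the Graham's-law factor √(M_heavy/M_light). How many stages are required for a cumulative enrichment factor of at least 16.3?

Per stage α = (4.00/3.02)^(1/2) = 1.32450^0.5, giving ln α = 0.1405.
Need α^N ≥ 16.3 ⇒ N ≥ ln(16.3) / ln α = 2.791 / 0.1405 = 19.86.
Minimum whole number of stages: N = 20.

20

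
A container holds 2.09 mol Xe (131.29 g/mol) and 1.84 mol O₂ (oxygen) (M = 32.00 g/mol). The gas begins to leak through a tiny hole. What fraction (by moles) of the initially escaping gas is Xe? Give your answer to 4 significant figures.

0.3593

Each component's effusion rate ∝ (its partial pressure)·(1/√M) ∝ n_i/√M_i.
x_Xe(eff) = (n_Xe/√M_Xe) / (n_Xe/√M_Xe + n_O₂/√M_O₂)
= (2.09/√131.29) / (2.09/√131.29 + 1.84/√32.00) = 0.1824/(0.1824 + 0.3253) = 0.3593.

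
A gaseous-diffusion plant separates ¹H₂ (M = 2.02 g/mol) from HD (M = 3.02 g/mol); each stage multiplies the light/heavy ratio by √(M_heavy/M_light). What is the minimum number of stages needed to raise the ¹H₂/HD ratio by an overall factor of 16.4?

Per stage α = (3.02/2.02)^(1/2) = 1.49505^0.5, giving ln α = 0.2011.
Need α^N ≥ 16.4 ⇒ N ≥ ln(16.4) / ln α = 2.797 / 0.2011 = 13.91.
Rounding up, N = 14 stages.

14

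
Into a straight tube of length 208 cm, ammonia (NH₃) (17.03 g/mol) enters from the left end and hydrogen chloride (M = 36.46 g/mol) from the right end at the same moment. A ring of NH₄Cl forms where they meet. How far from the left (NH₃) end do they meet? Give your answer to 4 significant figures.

The fronts meet when d_NH₃ + d_HCl = L with d_NH₃/d_HCl = √(M_HCl/M_NH₃) (Graham's law). Here √(M_HCl/M_NH₃) = √(36.46/17.03) = 1.463.
With d_NH₃ + d_HCl = 208 cm, d_HCl = 208/(1 + 1.463) = 84.44 cm.
d_NH₃ = 208 − 84.44 = 123.6 cm.

123.6 cm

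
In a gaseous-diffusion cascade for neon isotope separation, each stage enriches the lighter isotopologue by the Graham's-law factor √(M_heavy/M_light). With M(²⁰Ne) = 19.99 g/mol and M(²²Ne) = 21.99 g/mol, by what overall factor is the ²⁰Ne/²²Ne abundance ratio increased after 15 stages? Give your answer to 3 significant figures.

2.04

The single-stage factor is √(M_heavy/M_light), so 15 stages give [√(21.99/19.99)]^15 = (21.99/19.99)^(15/2).
= 1.10005^(15/2) = 2.04.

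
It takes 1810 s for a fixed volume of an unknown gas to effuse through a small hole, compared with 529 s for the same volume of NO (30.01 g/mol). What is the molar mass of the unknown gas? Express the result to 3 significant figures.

351 g/mol

Since effusion rate ∝ 1/√M, t_X/t_NO = √(M_X/M_NO).
1810/529 = 3.422 = √(M_X/30.01)
M_X = 30.01 × 3.422² = 30.01 × 11.71 = 351 g/mol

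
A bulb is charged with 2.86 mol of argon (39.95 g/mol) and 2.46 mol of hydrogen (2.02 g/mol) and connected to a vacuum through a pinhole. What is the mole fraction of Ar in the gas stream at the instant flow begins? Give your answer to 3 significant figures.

0.207

Rate_i ∝ x_i/√M_i (Graham's law weighted by mole fraction), so the effusate composition follows n_i/√M_i.
So x_Ar in the escaping gas = (n_Ar/√M_Ar) / Σ(n_i/√M_i)
= (2.86/√39.95) / (2.86/√39.95 + 2.46/√2.02) = 0.4525/(0.4525 + 1.731) = 0.207.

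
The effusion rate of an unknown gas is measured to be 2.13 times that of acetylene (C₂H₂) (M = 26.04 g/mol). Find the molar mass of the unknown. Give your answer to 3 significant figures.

From Graham's law, rate_X/rate_C₂H₂ = √(M_C₂H₂/M_X).
2.13 = √(26.04/M_X)
M_X = 26.04 / 2.13² = 26.04 / 4.537 = 5.74 g/mol

5.74 g/mol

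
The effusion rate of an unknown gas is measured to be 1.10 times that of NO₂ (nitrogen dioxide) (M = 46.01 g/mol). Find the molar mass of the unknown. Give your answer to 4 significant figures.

From Graham's law, rate_X/rate_NO₂ = √(M_NO₂/M_X).
1.10 = √(46.01/M_X)
M_X = 46.01 / 1.10² = 46.01 / 1.210 = 38.02 g/mol

38.02 g/mol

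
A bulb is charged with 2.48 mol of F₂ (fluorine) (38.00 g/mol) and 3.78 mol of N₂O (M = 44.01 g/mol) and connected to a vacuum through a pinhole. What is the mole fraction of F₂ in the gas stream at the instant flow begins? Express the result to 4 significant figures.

0.4139

The effusion rate of species i is ∝ p_i/√M_i ∝ n_i/√M_i.
Mole fraction of F₂ in the effusate = (n_F₂/√M_F₂) / (n_F₂/√M_F₂ + n_N₂O/√M_N₂O)
= (2.48/√38.00) / (2.48/√38.00 + 3.78/√44.01) = 0.4023/(0.4023 + 0.5698) = 0.4139.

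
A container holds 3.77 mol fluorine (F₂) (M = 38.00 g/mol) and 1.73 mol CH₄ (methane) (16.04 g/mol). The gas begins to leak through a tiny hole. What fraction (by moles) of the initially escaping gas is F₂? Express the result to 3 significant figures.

0.586

The effusion rate of species i is ∝ p_i/√M_i ∝ n_i/√M_i.
So x_F₂ in the escaping gas = (n_F₂/√M_F₂) / Σ(n_i/√M_i)
= (3.77/√38.00) / (3.77/√38.00 + 1.73/√16.04) = 0.6116/(0.6116 + 0.4320) = 0.586.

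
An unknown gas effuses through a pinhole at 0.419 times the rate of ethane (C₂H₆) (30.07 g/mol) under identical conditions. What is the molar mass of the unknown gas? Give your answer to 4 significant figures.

Since effusion rate ∝ 1/√M, rate_X/rate_C₂H₆ = √(M_C₂H₆/M_X).
0.419 = √(30.07/M_X)
M_X = 30.07 / 0.419² = 30.07 / 0.1756 = 171.3 g/mol

171.3 g/mol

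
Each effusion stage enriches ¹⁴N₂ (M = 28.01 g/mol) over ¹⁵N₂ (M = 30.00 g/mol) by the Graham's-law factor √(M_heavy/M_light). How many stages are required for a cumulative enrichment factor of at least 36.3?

105

With α = √(30.00/28.01) per stage, ln α = ½ ln(1.07105) = 0.03432.
Need α^N ≥ 36.3 ⇒ N ≥ ln(36.3) / ln α = 3.592 / 0.03432 = 104.66.
So at least 105 stages are needed.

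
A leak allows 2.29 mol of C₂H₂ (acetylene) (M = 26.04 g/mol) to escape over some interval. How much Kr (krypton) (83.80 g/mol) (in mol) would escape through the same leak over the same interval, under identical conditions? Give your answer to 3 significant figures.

From Graham's law, rate_Kr/rate_C₂H₂ = √(M_C₂H₂/M_Kr) = √(26.04/83.80) = √0.3107 = 0.5574.
So the amount for Kr is 2.29 × 0.5574 = 1.28 mol.

1.28 mol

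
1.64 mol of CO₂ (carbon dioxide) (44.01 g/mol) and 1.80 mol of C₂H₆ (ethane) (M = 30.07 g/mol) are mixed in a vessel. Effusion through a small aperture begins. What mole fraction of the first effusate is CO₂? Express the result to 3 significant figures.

Each component's effusion rate ∝ (its partial pressure)·(1/√M) ∝ n_i/√M_i.
x_CO₂(eff) = (n_CO₂/√M_CO₂) / (n_CO₂/√M_CO₂ + n_C₂H₆/√M_C₂H₆)
= (1.64/√44.01) / (1.64/√44.01 + 1.80/√30.07) = 0.2472/(0.2472 + 0.3283) = 0.430.

0.430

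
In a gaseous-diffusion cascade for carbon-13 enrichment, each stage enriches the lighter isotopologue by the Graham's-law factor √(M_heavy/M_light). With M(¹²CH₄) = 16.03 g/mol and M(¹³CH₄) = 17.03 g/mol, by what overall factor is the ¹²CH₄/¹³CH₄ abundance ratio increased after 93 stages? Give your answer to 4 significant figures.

After 93 stages the ratio has grown by (√(17.03/16.03))^93 = (17.03/16.03)^(93/2).
= 1.06238^(93/2) = 16.68.

16.68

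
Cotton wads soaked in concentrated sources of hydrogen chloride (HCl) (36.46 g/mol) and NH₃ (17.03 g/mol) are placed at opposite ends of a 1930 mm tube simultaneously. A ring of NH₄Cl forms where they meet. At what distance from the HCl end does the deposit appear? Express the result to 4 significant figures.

783.5 mm

Distances travelled in equal time are proportional to diffusion rates, so d_HCl/d_NH₃ = √(M_NH₃/M_HCl) = √(17.03/36.46) = 0.6834.
With d_HCl + d_NH₃ = 1930 mm, d_NH₃ = 1930/(1 + 0.6834) = 1146 mm.
d_HCl = 1930 − 1146 = 783.5 mm.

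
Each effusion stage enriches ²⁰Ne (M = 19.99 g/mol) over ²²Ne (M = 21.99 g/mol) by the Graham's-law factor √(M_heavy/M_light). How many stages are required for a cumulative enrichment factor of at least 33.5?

74

With α = √(21.99/19.99) per stage, ln α = ½ ln(1.10005) = 0.04768.
Need α^N ≥ 33.5 ⇒ N ≥ ln(33.5) / ln α = 3.512 / 0.04768 = 73.65.
So at least 74 stages are needed.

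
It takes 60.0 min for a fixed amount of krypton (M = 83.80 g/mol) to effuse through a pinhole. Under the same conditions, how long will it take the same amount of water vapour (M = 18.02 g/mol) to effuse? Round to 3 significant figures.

27.8 min

From Graham's law, t_H₂O/t_Kr = √(M_H₂O/M_Kr) = √(18.02/83.80) = √0.2150 = 0.4637.
So the time for H₂O is 60.0 × 0.4637 = 27.8 min.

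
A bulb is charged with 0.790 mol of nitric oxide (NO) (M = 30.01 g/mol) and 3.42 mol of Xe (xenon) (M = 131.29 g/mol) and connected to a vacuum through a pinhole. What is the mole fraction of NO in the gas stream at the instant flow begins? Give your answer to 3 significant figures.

0.326

The effusion rate of species i is ∝ p_i/√M_i ∝ n_i/√M_i.
x_NO(eff) = (n_NO/√M_NO) / (n_NO/√M_NO + n_Xe/√M_Xe)
= (0.790/√30.01) / (0.790/√30.01 + 3.42/√131.29) = 0.1442/(0.1442 + 0.2985) = 0.326.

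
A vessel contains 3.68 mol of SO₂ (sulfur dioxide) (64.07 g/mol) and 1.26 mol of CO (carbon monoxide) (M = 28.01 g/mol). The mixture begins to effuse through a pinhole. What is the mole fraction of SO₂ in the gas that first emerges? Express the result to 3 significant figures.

0.659

Rate_i ∝ x_i/√M_i (Graham's law weighted by mole fraction), so the effusate composition follows n_i/√M_i.
So x_SO₂ in the escaping gas = (n_SO₂/√M_SO₂) / Σ(n_i/√M_i)
= (3.68/√64.07) / (3.68/√64.07 + 1.26/√28.01) = 0.4597/(0.4597 + 0.2381) = 0.659.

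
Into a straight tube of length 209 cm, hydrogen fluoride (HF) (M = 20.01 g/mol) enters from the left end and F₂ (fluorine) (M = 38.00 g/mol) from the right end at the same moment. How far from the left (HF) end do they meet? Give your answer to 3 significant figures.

121 cm

Graham's law gives d_HF/d_F₂ = rate_HF/rate_F₂ = √(M_F₂/M_HF) = √(38.00/20.01) = 1.378.
With d_HF + d_F₂ = 209 cm, d_F₂ = 209/(1 + 1.378) = 87.89 cm.
d_HF = 209 − 87.89 = 121 cm.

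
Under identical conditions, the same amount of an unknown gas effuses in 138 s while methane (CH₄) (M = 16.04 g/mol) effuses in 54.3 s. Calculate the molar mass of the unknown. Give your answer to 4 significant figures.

Since effusion rate ∝ 1/√M, t_X/t_CH₄ = √(M_X/M_CH₄).
138/54.3 = 2.541 = √(M_X/16.04)
M_X = 16.04 × 2.541² = 16.04 × 6.459 = 103.6 g/mol

103.6 g/mol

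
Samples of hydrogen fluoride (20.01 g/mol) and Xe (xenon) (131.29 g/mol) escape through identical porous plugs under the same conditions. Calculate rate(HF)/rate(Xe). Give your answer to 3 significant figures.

By Graham's law, rate_HF/rate_Xe = √(M_Xe/M_HF) = √(131.29/20.01) = √6.561 = 2.56.

2.56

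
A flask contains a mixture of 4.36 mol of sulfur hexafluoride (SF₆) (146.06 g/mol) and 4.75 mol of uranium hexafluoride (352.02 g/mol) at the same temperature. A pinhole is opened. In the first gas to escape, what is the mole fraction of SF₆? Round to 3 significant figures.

0.588

The effusion rate of species i is ∝ p_i/√M_i ∝ n_i/√M_i.
So x_SF₆ in the escaping gas = (n_SF₆/√M_SF₆) / Σ(n_i/√M_i)
= (4.36/√146.06) / (4.36/√146.06 + 4.75/√352.02) = 0.3608/(0.3608 + 0.2532) = 0.588.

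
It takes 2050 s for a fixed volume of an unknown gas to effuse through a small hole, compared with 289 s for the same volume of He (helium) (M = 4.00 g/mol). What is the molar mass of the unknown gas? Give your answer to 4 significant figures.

Since effusion rate ∝ 1/√M, t_X/t_He = √(M_X/M_He).
2050/289 = 7.093 = √(M_X/4.00)
M_X = 4.00 × 7.093² = 4.00 × 50.32 = 201.3 g/mol

201.3 g/mol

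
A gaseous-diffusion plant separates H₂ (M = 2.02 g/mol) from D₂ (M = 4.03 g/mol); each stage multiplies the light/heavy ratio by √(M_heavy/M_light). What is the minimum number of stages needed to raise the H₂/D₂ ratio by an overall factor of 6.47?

6

Single-stage factor α = √(4.03/2.02), so ln α = ½ ln(1.99505) = 0.3453.
Need α^N ≥ 6.47 ⇒ N ≥ ln(6.47) / ln α = 1.867 / 0.3453 = 5.41.
Minimum whole number of stages: N = 6.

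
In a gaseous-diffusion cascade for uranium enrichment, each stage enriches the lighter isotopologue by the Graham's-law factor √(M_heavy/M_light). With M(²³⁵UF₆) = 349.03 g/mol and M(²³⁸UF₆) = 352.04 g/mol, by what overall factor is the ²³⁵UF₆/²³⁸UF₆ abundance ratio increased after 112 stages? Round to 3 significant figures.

Overall factor = α^112 with α = √(352.04/349.03), i.e. (352.04/349.03)^(112/2).
= 1.00862^56 = 1.62.

1.62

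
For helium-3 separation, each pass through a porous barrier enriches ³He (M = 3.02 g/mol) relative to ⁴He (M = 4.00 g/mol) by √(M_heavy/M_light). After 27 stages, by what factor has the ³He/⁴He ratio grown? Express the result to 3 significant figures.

44.4

Each stage multiplies the ratio by α = √(4.00/3.02), so after 27 stages the overall factor is α^27 = (4.00/3.02)^(27/2).
= 1.32450^(27/2) = 44.4.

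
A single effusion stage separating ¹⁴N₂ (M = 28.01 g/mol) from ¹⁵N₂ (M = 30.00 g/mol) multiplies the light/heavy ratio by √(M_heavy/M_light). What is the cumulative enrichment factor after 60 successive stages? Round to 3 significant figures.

Each stage multiplies the ratio by α = √(30.00/28.01), so after 60 stages the overall factor is α^60 = (30.00/28.01)^(60/2).
= 1.07105^30 = 7.84.

7.84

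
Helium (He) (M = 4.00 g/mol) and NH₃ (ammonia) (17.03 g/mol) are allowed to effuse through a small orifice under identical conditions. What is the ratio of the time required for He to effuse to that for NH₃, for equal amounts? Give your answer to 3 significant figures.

0.485

From Graham's law, t_He/t_NH₃ = √(M_He/M_NH₃) = √(4.00/17.03) = √0.2349 = 0.485.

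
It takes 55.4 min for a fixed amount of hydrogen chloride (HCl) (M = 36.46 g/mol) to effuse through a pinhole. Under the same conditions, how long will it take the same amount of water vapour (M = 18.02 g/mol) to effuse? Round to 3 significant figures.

By Graham's law, t_H₂O/t_HCl = √(M_H₂O/M_HCl) = √(18.02/36.46) = √0.4942 = 0.7030.
So the time for H₂O is 55.4 × 0.7030 = 38.9 min.

38.9 min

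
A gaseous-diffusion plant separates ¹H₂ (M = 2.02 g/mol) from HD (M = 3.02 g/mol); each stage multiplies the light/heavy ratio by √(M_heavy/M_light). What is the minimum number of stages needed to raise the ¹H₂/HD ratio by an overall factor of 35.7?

18

Per stage α = (3.02/2.02)^(1/2) = 1.49505^0.5, giving ln α = 0.2011.
Need α^N ≥ 35.7 ⇒ N ≥ ln(35.7) / ln α = 3.575 / 0.2011 = 17.78.
Rounding up, N = 18 stages.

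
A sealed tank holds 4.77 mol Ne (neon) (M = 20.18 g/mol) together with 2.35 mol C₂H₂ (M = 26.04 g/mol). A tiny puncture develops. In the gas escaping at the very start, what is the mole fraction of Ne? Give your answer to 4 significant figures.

Rate_i ∝ x_i/√M_i (Graham's law weighted by mole fraction), so the effusate composition follows n_i/√M_i.
x_Ne(eff) = (n_Ne/√M_Ne) / (n_Ne/√M_Ne + n_C₂H₂/√M_C₂H₂)
= (4.77/√20.18) / (4.77/√20.18 + 2.35/√26.04) = 1.062/(1.062 + 0.4605) = 0.6975.

0.6975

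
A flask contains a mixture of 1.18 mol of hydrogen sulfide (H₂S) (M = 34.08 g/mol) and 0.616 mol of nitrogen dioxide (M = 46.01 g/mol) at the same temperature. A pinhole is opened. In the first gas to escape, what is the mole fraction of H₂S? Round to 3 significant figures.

0.690

The effusion rate of species i is ∝ p_i/√M_i ∝ n_i/√M_i.
Mole fraction of H₂S in the effusate = (n_H₂S/√M_H₂S) / (n_H₂S/√M_H₂S + n_NO₂/√M_NO₂)
= (1.18/√34.08) / (1.18/√34.08 + 0.616/√46.01) = 0.2021/(0.2021 + 0.09081) = 0.690.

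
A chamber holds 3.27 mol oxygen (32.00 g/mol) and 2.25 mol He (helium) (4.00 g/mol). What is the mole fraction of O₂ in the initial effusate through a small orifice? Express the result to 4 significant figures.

0.3394

Effusion rate of each component ∝ n_i/√M_i (partial pressure × 1/√M).
Mole fraction of O₂ in the effusate = (n_O₂/√M_O₂) / (n_O₂/√M_O₂ + n_He/√M_He)
= (3.27/√32.00) / (3.27/√32.00 + 2.25/√4.00) = 0.5781/(0.5781 + 1.125) = 0.3394.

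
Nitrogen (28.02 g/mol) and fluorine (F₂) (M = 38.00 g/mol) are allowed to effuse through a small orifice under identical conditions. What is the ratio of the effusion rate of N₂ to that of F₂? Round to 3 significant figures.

By Graham's law, rate_N₂/rate_F₂ = √(M_F₂/M_N₂) = √(38.00/28.02) = √1.356 = 1.16.

1.16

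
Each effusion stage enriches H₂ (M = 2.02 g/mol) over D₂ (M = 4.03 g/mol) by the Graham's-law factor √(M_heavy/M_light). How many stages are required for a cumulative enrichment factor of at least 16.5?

9

Single-stage factor α = √(4.03/2.02), so ln α = ½ ln(1.99505) = 0.3453.
Need α^N ≥ 16.5 ⇒ N ≥ ln(16.5) / ln α = 2.803 / 0.3453 = 8.12.
Rounding up, N = 9 stages.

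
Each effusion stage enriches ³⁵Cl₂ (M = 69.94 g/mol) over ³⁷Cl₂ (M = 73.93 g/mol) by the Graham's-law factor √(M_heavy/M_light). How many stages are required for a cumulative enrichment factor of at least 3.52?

46

With α = √(73.93/69.94) per stage, ln α = ½ ln(1.05705) = 0.02774.
Need α^N ≥ 3.52 ⇒ N ≥ ln(3.52) / ln α = 1.258 / 0.02774 = 45.37.
Minimum whole number of stages: N = 46.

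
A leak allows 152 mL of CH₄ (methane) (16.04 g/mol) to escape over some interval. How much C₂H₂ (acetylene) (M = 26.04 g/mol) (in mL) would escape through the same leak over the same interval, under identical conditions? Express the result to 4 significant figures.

From Graham's law, rate_C₂H₂/rate_CH₄ = √(M_CH₄/M_C₂H₂) = √(16.04/26.04) = √0.6160 = 0.7848.
So the volume for C₂H₂ is 152 × 0.7848 = 119.3 mL.

119.3 mL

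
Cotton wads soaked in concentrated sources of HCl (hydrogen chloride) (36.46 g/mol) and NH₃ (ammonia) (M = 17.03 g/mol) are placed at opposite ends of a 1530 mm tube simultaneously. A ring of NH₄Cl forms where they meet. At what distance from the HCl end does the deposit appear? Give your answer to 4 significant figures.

621.1 mm

The fronts meet when d_HCl + d_NH₃ = L with d_HCl/d_NH₃ = √(M_NH₃/M_HCl) (Graham's law). Here √(M_NH₃/M_HCl) = √(17.03/36.46) = 0.6834.
With d_HCl + d_NH₃ = 1530 mm, d_NH₃ = 1530/(1 + 0.6834) = 908.9 mm.
d_HCl = 1530 − 908.9 = 621.1 mm.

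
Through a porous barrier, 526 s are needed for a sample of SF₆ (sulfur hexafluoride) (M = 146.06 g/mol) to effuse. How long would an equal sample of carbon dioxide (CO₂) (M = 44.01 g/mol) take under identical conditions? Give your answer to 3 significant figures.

Graham's law gives t_CO₂/t_SF₆ = √(M_CO₂/M_SF₆) = √(44.01/146.06) = √0.3013 = 0.5489.
So the time for CO₂ is 526 × 0.5489 = 289 s.

289 s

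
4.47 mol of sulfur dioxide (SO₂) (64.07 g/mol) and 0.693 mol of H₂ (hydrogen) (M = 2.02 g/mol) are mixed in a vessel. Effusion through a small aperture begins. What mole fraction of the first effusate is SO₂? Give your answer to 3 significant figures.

0.534

Each component's effusion rate ∝ (its partial pressure)·(1/√M) ∝ n_i/√M_i.
Mole fraction of SO₂ in the effusate = (n_SO₂/√M_SO₂) / (n_SO₂/√M_SO₂ + n_H₂/√M_H₂)
= (4.47/√64.07) / (4.47/√64.07 + 0.693/√2.02) = 0.5584/(0.5584 + 0.4876) = 0.534.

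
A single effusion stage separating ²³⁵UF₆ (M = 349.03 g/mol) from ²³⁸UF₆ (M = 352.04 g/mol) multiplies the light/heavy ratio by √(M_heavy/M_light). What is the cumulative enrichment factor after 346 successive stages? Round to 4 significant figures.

4.417

The single-stage factor is √(M_heavy/M_light), so 346 stages give [√(352.04/349.03)]^346 = (352.04/349.03)^(346/2).
= 1.00862^173 = 4.417.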